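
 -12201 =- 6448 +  - 5753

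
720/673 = 720/673 = 1.07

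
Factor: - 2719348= -2^2*679837^1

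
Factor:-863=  - 863^1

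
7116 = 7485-369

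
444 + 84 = 528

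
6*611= 3666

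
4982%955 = 207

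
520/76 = 130/19=6.84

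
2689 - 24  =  2665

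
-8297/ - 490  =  8297/490 = 16.93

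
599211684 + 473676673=1072888357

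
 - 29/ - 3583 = 29/3583 = 0.01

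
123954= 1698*73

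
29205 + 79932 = 109137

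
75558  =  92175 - 16617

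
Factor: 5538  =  2^1*3^1*13^1*71^1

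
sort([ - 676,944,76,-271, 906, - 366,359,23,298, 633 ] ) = [  -  676, - 366, - 271,23,76 , 298,359,633 , 906, 944]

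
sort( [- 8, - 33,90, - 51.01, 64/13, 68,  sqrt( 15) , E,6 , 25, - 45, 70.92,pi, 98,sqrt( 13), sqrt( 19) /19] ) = [ - 51.01,- 45, -33, - 8,  sqrt ( 19)/19,E , pi, sqrt( 13 ),  sqrt( 15 ), 64/13, 6,25 , 68,  70.92,90,98 ]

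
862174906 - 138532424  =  723642482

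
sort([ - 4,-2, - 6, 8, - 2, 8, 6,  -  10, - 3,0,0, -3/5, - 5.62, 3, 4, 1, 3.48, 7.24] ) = [-10, - 6, - 5.62, - 4, - 3, - 2, - 2, - 3/5,  0, 0,1 , 3,3.48, 4, 6 , 7.24,8,8 ]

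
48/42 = 1 + 1/7 = 1.14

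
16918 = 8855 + 8063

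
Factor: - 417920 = -2^7*5^1*653^1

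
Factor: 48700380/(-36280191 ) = - 2^2*5^1*31^1*281^( - 1) * 26183^1*43037^(-1) = - 16233460/12093397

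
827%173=135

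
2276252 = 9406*242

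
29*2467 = 71543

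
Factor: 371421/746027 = 3^2*97^(  -  1)*7691^( - 1 )*41269^1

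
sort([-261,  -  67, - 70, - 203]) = [ - 261, - 203,  -  70,-67 ] 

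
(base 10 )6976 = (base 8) 15500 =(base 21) fh4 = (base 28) 8P4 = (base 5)210401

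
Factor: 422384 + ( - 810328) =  - 387944 = - 2^3*71^1*683^1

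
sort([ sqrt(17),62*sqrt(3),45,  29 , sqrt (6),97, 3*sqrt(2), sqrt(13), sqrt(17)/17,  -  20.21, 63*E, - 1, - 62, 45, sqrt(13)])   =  [ - 62,- 20.21,-1, sqrt( 17)/17,  sqrt ( 6), sqrt( 13), sqrt(13), sqrt(17), 3*sqrt( 2),29,45,45, 97,  62*sqrt (3),63*E ] 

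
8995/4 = 8995/4 = 2248.75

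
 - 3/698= - 1 + 695/698 = - 0.00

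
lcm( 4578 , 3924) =27468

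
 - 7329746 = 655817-7985563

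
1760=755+1005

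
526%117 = 58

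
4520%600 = 320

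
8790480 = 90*97672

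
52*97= 5044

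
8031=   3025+5006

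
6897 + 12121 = 19018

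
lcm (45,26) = 1170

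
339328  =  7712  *44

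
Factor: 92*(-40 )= -2^5*5^1 * 23^1 = -3680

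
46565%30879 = 15686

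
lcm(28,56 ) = 56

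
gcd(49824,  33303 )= 3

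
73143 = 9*8127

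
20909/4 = 20909/4=5227.25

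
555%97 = 70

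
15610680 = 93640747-78030067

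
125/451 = 125/451 =0.28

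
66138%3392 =1690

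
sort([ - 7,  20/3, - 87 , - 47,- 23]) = [ - 87,  -  47,  -  23, - 7,20/3 ]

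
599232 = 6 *99872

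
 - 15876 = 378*( - 42)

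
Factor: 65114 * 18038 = 1174526332 = 2^2 * 7^1 *29^1*311^1*4651^1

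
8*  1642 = 13136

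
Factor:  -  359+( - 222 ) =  - 581 = - 7^1 * 83^1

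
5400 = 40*135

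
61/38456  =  61/38456 = 0.00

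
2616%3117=2616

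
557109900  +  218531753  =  775641653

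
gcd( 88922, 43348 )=2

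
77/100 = 77/100 = 0.77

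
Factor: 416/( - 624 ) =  - 2/3 = - 2^1*3^( - 1 ) 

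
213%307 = 213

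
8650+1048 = 9698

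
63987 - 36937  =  27050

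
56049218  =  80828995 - 24779777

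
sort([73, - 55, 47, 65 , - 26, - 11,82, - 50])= [-55, - 50 , - 26, - 11,  47,65,73,82 ] 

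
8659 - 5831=2828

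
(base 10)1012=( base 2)1111110100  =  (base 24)1i4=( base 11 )840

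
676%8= 4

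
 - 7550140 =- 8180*923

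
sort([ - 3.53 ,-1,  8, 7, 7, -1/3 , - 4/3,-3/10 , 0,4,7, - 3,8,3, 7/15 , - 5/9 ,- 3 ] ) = [ -3.53,- 3,  -  3, - 4/3, - 1,-5/9,  -  1/3, - 3/10,0,7/15, 3,4,7,  7, 7,8 , 8]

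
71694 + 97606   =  169300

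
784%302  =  180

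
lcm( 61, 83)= 5063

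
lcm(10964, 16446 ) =32892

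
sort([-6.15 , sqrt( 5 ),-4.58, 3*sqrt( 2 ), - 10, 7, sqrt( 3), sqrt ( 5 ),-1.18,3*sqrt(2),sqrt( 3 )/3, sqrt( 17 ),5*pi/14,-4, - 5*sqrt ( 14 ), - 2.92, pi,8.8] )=[ - 5*sqrt(14), - 10, - 6.15, - 4.58,- 4, - 2.92, - 1.18, sqrt(3) /3, 5*pi/14 , sqrt(3 ), sqrt( 5), sqrt( 5), pi, sqrt( 17), 3 * sqrt (2), 3*sqrt( 2), 7,  8.8]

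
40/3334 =20/1667 = 0.01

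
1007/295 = 3 + 122/295= 3.41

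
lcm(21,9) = 63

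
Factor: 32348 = 2^2 * 8087^1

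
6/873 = 2/291=0.01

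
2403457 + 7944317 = 10347774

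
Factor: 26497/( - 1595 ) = -5^(-1)*11^(-1 )*29^( - 1 ) * 26497^1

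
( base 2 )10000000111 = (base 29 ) 16G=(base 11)858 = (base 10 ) 1031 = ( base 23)1lj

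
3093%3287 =3093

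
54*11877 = 641358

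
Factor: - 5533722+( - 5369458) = -2^2*5^1*239^1* 2281^1 =- 10903180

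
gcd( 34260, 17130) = 17130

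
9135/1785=87/17 = 5.12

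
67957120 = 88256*770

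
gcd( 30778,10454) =2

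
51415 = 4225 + 47190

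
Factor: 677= 677^1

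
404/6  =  202/3 = 67.33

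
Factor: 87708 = 2^2*3^1*7309^1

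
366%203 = 163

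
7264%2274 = 442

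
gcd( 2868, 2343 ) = 3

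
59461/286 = 59461/286 = 207.91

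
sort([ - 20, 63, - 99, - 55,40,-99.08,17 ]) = [ - 99.08, - 99, - 55, - 20,17, 40,63 ] 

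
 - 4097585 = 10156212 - 14253797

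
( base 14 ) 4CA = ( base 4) 33002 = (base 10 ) 962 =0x3c2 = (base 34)SA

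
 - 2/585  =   - 1+583/585 = - 0.00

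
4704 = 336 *14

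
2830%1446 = 1384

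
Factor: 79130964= 2^2 * 3^1*11^1*599477^1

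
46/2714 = 1/59 = 0.02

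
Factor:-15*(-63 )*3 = 2835 = 3^4*5^1*7^1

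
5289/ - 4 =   -  1323  +  3/4 = - 1322.25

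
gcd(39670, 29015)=5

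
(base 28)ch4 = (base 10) 9888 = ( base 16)26a0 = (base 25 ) FKD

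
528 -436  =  92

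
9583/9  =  1064 + 7/9= 1064.78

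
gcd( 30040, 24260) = 20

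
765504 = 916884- 151380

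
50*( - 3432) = - 171600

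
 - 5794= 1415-7209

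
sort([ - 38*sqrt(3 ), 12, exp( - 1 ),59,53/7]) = [ - 38*sqrt(3 ),  exp( - 1),  53/7, 12, 59]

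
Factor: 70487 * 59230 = 2^1*5^1*5923^1  *  70487^1 =4174945010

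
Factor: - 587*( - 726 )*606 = 258254172= 2^2*3^2*11^2 * 101^1 *587^1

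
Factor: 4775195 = 5^1*955039^1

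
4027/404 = 4027/404 =9.97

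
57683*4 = 230732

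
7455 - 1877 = 5578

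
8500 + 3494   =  11994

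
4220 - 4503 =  - 283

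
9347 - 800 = 8547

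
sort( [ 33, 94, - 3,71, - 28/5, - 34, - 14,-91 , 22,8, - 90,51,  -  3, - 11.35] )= [ - 91,-90, - 34, - 14, - 11.35, - 28/5, - 3, - 3, 8,22, 33,51, 71,94]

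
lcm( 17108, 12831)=51324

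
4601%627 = 212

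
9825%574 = 67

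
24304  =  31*784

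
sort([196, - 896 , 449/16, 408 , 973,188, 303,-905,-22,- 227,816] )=[ - 905, -896, - 227 , - 22,449/16,188,196,303,408,816, 973] 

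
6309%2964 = 381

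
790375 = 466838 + 323537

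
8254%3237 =1780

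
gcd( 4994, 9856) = 22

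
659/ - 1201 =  - 1+ 542/1201 = - 0.55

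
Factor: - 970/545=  - 2^1* 97^1*109^ ( - 1) = - 194/109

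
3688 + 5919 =9607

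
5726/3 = 5726/3 = 1908.67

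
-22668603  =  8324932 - 30993535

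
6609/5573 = 6609/5573 = 1.19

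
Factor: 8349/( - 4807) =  - 33/19 = -  3^1*11^1*19^(-1)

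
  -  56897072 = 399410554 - 456307626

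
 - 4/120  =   - 1 + 29/30  =  - 0.03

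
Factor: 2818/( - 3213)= - 2^1*3^( - 3)*7^( - 1)*17^(  -  1 ) *1409^1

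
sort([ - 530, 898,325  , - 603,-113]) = [ - 603,-530,-113, 325,898 ]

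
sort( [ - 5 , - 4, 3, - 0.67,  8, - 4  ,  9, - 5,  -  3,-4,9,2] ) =[ - 5, - 5, - 4,-4, - 4,-3, - 0.67,2,3, 8,  9,  9] 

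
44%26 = 18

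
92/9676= 23/2419 = 0.01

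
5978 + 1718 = 7696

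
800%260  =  20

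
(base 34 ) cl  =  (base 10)429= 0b110101101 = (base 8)655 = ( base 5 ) 3204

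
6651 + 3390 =10041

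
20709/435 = 6903/145 = 47.61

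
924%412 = 100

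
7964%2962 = 2040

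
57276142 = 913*62734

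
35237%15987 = 3263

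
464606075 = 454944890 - - 9661185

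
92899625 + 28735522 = 121635147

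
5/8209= 5/8209 = 0.00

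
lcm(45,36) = 180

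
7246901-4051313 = 3195588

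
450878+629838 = 1080716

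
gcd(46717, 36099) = 1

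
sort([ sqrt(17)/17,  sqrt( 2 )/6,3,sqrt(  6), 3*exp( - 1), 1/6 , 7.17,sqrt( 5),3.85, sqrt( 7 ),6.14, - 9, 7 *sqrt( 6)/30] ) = [ - 9,1/6,sqrt(2) /6,sqrt( 17)/17,7*sqrt( 6 )/30  ,  3*exp (  -  1),sqrt(5),  sqrt (6),sqrt( 7),3 , 3.85,  6.14,7.17] 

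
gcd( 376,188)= 188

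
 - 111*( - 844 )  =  93684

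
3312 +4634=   7946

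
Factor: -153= - 3^2*17^1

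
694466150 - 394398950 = 300067200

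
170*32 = 5440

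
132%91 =41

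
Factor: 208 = 2^4*13^1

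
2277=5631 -3354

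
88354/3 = 29451  +  1/3 = 29451.33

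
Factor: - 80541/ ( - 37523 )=3^3*19^1*239^( - 1) = 513/239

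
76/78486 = 38/39243 = 0.00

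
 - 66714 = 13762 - 80476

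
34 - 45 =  - 11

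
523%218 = 87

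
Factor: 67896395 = 5^1 * 7^1 * 29^1 * 151^1*443^1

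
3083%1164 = 755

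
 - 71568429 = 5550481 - 77118910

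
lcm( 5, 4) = 20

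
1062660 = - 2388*( - 445 )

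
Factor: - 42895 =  - 5^1*23^1 * 373^1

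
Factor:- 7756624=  - 2^4*17^1*28517^1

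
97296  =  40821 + 56475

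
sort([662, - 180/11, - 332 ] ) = [ - 332, - 180/11 , 662 ] 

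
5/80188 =5/80188 = 0.00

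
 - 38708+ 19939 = - 18769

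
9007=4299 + 4708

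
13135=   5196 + 7939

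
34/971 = 34/971 = 0.04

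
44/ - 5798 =- 22/2899 = - 0.01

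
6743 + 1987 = 8730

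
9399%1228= 803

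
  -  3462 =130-3592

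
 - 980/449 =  - 3 + 367/449 =- 2.18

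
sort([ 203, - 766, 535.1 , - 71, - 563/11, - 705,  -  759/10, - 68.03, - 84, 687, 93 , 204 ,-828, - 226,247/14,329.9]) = [-828, -766,- 705, - 226, - 84 , - 759/10,- 71, - 68.03,-563/11,247/14, 93,203, 204,329.9, 535.1 , 687] 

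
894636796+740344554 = 1634981350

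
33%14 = 5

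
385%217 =168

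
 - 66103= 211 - 66314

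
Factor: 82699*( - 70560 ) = - 2^5*3^2*5^1*7^2*82699^1 = - 5835241440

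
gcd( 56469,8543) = 1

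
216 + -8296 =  - 8080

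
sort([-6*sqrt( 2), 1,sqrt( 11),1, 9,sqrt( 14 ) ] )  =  [-6*sqrt(2 ),1,1 , sqrt(11 ), sqrt( 14) , 9] 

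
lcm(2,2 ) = 2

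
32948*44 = 1449712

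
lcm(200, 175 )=1400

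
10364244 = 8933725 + 1430519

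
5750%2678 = 394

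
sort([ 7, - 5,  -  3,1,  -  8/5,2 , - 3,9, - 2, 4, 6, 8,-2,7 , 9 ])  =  [ - 5,-3,-3, - 2, - 2 ,  -  8/5,1, 2,4,6 , 7,7 , 8, 9,9]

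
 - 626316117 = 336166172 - 962482289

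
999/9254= 999/9254 = 0.11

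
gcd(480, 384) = 96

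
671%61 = 0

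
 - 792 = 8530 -9322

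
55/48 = 55/48 = 1.15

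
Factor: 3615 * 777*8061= 22642180155 = 3^3 * 5^1 *7^1*37^1*241^1*2687^1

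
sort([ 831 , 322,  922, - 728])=[-728, 322,831,922 ] 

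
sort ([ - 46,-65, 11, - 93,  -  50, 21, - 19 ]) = [-93, - 65 , - 50, - 46, - 19, 11 , 21 ]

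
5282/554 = 2641/277 = 9.53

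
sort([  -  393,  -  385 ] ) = [- 393, - 385 ]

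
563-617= - 54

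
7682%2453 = 323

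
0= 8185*0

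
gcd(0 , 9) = 9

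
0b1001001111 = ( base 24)10F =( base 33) hu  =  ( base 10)591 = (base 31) J2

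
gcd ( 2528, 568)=8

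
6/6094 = 3/3047 =0.00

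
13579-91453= -77874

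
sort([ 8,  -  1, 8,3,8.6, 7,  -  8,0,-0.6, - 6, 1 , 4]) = [ - 8, - 6,- 1 , - 0.6, 0, 1,3, 4,7, 8, 8, 8.6] 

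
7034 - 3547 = 3487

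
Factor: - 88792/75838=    - 44396/37919 = - 2^2  *7^( - 1)* 11^1*1009^1*5417^(  -  1)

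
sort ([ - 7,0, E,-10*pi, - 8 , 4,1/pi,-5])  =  [ - 10*pi, - 8, - 7, - 5,0, 1/pi,E, 4] 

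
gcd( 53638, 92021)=1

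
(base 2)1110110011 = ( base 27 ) 182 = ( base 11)791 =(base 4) 32303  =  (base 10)947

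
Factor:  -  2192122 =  - 2^1 * 1096061^1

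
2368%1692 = 676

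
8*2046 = 16368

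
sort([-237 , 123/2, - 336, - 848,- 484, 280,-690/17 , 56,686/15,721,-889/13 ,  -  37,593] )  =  [ - 848, - 484, - 336 , - 237,-889/13, -690/17, - 37 , 686/15,56,123/2, 280,593 , 721 ]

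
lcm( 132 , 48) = 528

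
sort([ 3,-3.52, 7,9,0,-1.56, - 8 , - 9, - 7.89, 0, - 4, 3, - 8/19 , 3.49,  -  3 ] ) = [ - 9,- 8, - 7.89, - 4, - 3.52, - 3, - 1.56, - 8/19, 0, 0, 3 , 3, 3.49, 7, 9]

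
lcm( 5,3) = 15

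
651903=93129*7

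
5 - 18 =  - 13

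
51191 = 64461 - 13270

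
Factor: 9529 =13^1*733^1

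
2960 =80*37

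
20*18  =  360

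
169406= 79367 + 90039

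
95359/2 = 95359/2= 47679.50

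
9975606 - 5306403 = 4669203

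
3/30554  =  3/30554 = 0.00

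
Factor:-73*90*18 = -118260 = -2^2*3^4*5^1*73^1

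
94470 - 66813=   27657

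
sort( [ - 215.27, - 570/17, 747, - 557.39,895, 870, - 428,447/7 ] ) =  [  -  557.39, - 428,-215.27, - 570/17,447/7  ,  747,870,895] 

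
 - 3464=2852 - 6316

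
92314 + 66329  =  158643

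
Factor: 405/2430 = 2^(-1)*3^( - 1 )  =  1/6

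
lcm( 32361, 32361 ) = 32361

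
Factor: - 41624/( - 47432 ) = 43/49 =7^( - 2 )*43^1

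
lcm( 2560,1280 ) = 2560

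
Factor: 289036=2^2*11^1*6569^1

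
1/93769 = 1/93769 = 0.00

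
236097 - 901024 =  - 664927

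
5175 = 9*575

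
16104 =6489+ 9615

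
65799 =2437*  27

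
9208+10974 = 20182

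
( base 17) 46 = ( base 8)112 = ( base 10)74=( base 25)2O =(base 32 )2a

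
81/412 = 81/412=0.20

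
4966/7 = 4966/7 = 709.43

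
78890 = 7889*10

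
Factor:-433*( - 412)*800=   2^7*5^2*103^1*433^1 = 142716800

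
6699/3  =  2233 = 2233.00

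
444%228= 216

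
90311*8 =722488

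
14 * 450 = 6300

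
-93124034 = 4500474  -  97624508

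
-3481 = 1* ( - 3481)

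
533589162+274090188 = 807679350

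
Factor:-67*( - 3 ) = 3^1*67^1 = 201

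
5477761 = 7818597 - 2340836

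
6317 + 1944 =8261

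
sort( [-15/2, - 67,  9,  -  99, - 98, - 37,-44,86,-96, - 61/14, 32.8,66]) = [ -99, - 98 ,-96,- 67,  -  44, - 37,-15/2,-61/14, 9,32.8,  66 , 86] 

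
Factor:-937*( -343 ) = 321391  =  7^3* 937^1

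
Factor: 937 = 937^1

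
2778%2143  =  635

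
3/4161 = 1/1387 = 0.00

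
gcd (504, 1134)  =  126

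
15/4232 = 15/4232 = 0.00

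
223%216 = 7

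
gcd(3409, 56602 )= 7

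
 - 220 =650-870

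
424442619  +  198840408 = 623283027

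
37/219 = 37/219 = 0.17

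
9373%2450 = 2023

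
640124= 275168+364956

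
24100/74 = 12050/37 = 325.68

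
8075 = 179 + 7896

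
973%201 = 169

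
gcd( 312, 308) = 4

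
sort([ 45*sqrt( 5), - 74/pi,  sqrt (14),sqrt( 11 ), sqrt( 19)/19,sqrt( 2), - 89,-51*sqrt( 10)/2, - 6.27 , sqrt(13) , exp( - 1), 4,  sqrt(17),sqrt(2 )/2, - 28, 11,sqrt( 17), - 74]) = [ - 89,-51*sqrt( 10) /2, - 74, - 28, -74/pi, - 6.27, sqrt (19 ) /19,exp(-1 ),sqrt( 2 ) /2, sqrt( 2 ), sqrt ( 11) , sqrt(13 ), sqrt( 14) , 4,sqrt ( 17 ),sqrt (17 ), 11,45*sqrt(5 )] 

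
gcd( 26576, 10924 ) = 4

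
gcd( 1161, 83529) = 9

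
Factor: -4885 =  - 5^1*977^1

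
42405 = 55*771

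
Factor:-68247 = - 3^2*7583^1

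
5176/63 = 82+10/63 = 82.16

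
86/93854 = 43/46927 = 0.00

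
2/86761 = 2/86761= 0.00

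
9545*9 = 85905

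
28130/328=85 + 125/164 = 85.76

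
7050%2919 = 1212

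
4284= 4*1071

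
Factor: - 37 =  - 37^1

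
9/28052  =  9/28052 = 0.00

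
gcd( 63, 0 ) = 63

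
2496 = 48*52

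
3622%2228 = 1394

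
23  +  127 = 150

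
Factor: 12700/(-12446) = -50/49 = - 2^1*5^2*7^ ( - 2)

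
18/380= 9/190 = 0.05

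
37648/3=37648/3 =12549.33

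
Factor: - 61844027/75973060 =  - 2^( -2)  *5^( - 1 )*7^2*61^( - 1)*157^1*8039^1*62273^( - 1) 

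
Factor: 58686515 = 5^1*11737303^1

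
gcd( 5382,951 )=3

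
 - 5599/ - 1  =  5599/1 = 5599.00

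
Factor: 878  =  2^1*439^1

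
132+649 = 781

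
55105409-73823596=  - 18718187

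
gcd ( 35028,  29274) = 42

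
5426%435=206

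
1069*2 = 2138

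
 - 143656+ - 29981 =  - 173637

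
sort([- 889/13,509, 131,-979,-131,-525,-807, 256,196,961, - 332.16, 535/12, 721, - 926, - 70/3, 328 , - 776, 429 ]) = [ - 979,-926, - 807, - 776, - 525, - 332.16, - 131, - 889/13, - 70/3, 535/12, 131, 196, 256 , 328, 429,509, 721,  961]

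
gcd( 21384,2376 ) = 2376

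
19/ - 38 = -1/2 = - 0.50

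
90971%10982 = 3115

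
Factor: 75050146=2^1*37525073^1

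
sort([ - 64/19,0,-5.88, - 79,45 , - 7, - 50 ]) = [-79,  -  50  , - 7, - 5.88,- 64/19, 0,45]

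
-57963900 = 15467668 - 73431568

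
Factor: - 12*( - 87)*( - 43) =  - 44892 = - 2^2*3^2*29^1*43^1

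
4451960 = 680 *6547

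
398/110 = 3 + 34/55= 3.62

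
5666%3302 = 2364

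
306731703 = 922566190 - 615834487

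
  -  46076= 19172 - 65248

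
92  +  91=183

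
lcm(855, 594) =56430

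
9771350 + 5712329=15483679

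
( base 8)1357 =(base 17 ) 2A3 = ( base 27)10m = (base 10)751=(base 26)12N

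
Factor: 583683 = 3^1 * 29^1*6709^1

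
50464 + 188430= 238894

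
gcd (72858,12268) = 2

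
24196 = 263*92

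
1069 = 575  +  494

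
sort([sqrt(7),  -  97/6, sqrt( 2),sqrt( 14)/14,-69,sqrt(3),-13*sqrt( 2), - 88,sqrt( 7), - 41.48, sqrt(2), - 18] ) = [ - 88,  -  69,-41.48, - 13 * sqrt( 2),-18, - 97/6 , sqrt( 14 )/14, sqrt( 2), sqrt( 2),  sqrt(3),sqrt( 7), sqrt( 7)]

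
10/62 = 5/31 = 0.16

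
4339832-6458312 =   -  2118480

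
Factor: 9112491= 3^2*59^1*131^2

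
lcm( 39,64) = 2496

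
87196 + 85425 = 172621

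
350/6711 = 350/6711 =0.05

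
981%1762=981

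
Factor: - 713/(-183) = 3^(-1)*23^1*31^1*61^( - 1) 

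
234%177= 57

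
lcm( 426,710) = 2130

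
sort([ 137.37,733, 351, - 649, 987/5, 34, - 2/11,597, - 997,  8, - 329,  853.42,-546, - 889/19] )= [ - 997,-649, -546,-329, - 889/19, - 2/11,8, 34,137.37, 987/5, 351, 597, 733, 853.42]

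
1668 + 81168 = 82836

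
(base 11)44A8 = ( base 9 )8114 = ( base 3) 22010111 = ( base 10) 5926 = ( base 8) 13446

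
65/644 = 65/644= 0.10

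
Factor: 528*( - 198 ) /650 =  - 2^4*3^3*5^( - 2)*11^2*13^( - 1 ) = -52272/325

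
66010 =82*805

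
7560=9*840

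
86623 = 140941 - 54318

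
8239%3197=1845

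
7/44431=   7/44431 = 0.00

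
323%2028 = 323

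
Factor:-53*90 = -4770 = - 2^1*3^2*5^1*53^1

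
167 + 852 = 1019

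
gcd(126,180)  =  18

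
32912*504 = 16587648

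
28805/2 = 28805/2 = 14402.50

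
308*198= 60984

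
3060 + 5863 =8923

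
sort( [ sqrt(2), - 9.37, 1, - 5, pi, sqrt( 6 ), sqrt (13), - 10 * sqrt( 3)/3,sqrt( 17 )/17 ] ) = [  -  9.37, - 10*sqrt (3)/3 ,-5, sqrt( 17) /17, 1,  sqrt( 2 ), sqrt( 6), pi,sqrt( 13)]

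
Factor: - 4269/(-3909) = 1423/1303 =1303^( - 1 )* 1423^1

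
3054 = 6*509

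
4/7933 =4/7933 =0.00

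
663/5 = 132+3/5= 132.60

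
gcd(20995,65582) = 1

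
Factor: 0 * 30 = 0  =  0^1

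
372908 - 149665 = 223243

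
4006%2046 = 1960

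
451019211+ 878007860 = 1329027071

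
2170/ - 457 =-2170/457=-4.75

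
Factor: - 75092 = -2^2*18773^1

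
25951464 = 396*65534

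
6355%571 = 74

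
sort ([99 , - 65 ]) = [ - 65, 99]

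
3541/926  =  3541/926=3.82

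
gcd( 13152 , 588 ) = 12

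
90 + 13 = 103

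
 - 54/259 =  - 54/259  =  - 0.21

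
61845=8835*7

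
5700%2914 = 2786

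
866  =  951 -85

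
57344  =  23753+33591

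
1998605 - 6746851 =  - 4748246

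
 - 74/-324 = 37/162 =0.23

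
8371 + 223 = 8594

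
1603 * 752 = 1205456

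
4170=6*695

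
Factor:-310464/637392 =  - 132/271 = -  2^2 *3^1*11^1*271^(-1)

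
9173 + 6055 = 15228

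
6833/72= 94 + 65/72 = 94.90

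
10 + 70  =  80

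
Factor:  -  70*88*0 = 0^1= 0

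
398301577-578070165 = - 179768588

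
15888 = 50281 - 34393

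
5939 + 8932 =14871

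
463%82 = 53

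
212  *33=6996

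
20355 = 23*885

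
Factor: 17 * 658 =11186 = 2^1*7^1*17^1 *47^1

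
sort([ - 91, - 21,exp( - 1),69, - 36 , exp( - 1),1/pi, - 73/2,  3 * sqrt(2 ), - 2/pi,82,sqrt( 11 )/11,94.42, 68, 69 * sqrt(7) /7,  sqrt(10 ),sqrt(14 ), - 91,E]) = [ - 91, - 91, - 73/2, - 36, -21, - 2/pi,sqrt( 11)/11,1/pi,exp( - 1),exp(-1), E, sqrt(10),sqrt(14),3*sqrt ( 2 ),69 * sqrt(7) /7,68,69,82, 94.42]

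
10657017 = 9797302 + 859715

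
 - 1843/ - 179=10+53/179 = 10.30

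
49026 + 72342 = 121368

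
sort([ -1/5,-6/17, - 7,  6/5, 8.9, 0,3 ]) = [ - 7, - 6/17 , - 1/5,0, 6/5,3,8.9]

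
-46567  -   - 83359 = 36792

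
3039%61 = 50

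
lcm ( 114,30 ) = 570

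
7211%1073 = 773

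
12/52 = 3/13 = 0.23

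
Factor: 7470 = 2^1*3^2 * 5^1*83^1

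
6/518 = 3/259 = 0.01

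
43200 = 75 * 576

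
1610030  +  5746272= 7356302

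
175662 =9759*18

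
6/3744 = 1/624=   0.00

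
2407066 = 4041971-1634905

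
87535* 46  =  4026610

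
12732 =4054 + 8678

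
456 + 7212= 7668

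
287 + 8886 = 9173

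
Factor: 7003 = 47^1*149^1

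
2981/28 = 2981/28 = 106.46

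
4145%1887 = 371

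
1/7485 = 1/7485 = 0.00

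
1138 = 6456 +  - 5318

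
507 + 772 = 1279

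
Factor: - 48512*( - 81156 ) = 3937039872 = 2^9*3^1*379^1* 6763^1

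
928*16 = 14848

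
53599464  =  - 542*( - 98892 )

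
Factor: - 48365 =-5^1*17^1*569^1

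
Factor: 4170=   2^1*3^1*5^1*139^1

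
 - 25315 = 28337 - 53652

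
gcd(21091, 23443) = 7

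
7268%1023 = 107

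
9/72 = 1/8 = 0.12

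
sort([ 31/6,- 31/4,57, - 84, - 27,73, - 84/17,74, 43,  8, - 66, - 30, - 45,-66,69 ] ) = [ - 84, - 66,-66,-45, -30, - 27,  -  31/4,- 84/17,31/6, 8,43,57,69, 73, 74] 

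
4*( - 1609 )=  - 6436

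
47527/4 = 11881+3/4 = 11881.75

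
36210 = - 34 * ( - 1065 ) 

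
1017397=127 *8011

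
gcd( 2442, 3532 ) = 2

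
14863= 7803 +7060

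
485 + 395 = 880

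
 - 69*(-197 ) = 13593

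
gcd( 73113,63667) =1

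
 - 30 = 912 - 942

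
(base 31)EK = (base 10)454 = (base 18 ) 174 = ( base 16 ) 1C6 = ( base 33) dp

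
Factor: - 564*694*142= - 2^4*3^1* 47^1*71^1 * 347^1 = - 55581072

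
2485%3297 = 2485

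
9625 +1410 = 11035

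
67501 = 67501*1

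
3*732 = 2196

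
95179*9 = 856611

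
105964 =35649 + 70315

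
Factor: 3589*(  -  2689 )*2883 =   -  3^1*31^2*37^1 *97^1*2689^1 = -27823316943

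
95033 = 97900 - 2867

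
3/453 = 1/151 = 0.01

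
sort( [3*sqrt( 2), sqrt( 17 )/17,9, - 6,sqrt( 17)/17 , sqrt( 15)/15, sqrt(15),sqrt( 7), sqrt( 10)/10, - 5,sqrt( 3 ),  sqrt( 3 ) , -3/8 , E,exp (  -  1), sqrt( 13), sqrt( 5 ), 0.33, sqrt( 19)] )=[-6 , - 5,-3/8, sqrt( 17 ) /17 , sqrt( 17 ) /17,sqrt ( 15)/15 , sqrt( 10) /10, 0.33,  exp ( - 1), sqrt(3),sqrt(3 ),  sqrt( 5),sqrt( 7), E,sqrt (13 ),sqrt(15 ),3*sqrt( 2) , sqrt( 19 ) , 9] 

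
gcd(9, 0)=9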